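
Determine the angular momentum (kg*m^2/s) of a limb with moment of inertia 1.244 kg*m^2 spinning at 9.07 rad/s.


L = I * omega
L = 1.244 * 9.07
L = 11.2831


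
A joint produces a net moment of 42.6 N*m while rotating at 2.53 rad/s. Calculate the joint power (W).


P = M * omega
P = 42.6 * 2.53
P = 107.7780


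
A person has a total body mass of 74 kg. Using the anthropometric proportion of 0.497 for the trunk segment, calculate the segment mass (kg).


m_segment = body_mass * fraction
m_segment = 74 * 0.497
m_segment = 36.7780


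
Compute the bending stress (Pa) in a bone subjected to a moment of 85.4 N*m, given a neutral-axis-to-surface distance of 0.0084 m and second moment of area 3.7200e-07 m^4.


sigma = M * c / I
sigma = 85.4 * 0.0084 / 3.7200e-07
M * c = 0.7174
sigma = 1.9284e+06


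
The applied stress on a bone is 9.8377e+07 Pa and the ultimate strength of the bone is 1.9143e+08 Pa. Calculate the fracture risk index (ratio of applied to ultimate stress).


FRI = applied / ultimate
FRI = 9.8377e+07 / 1.9143e+08
FRI = 0.5139


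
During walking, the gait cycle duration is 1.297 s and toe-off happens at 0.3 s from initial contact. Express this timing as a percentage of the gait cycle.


pct = (event_time / cycle_time) * 100
pct = (0.3 / 1.297) * 100
ratio = 0.2313
pct = 23.1303


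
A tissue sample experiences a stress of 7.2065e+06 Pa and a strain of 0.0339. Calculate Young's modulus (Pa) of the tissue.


E = stress / strain
E = 7.2065e+06 / 0.0339
E = 2.1258e+08


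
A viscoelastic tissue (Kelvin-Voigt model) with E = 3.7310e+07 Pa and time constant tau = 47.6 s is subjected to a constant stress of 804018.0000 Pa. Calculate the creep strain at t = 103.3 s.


epsilon(t) = (sigma/E) * (1 - exp(-t/tau))
sigma/E = 804018.0000 / 3.7310e+07 = 0.0215
exp(-t/tau) = exp(-103.3 / 47.6) = 0.1142
epsilon = 0.0215 * (1 - 0.1142)
epsilon = 0.0191


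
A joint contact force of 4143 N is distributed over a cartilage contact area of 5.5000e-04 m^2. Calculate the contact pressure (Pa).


P = F / A
P = 4143 / 5.5000e-04
P = 7.5327e+06


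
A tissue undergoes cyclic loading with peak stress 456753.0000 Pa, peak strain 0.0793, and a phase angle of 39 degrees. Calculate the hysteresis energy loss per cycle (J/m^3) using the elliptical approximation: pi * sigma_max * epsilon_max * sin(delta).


E_loss = pi * sigma_max * epsilon_max * sin(delta)
delta = 39 deg = 0.6807 rad
sin(delta) = 0.6293
E_loss = pi * 456753.0000 * 0.0793 * 0.6293
E_loss = 71610.4285


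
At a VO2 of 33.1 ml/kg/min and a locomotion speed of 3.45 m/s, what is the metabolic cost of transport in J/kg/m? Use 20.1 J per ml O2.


Power per kg = VO2 * 20.1 / 60
Power per kg = 33.1 * 20.1 / 60 = 11.0885 W/kg
Cost = power_per_kg / speed
Cost = 11.0885 / 3.45
Cost = 3.2141


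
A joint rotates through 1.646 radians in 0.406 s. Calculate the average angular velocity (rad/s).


omega = delta_theta / delta_t
omega = 1.646 / 0.406
omega = 4.0542


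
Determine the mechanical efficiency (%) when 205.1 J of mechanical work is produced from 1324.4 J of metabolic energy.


eta = (W_mech / E_meta) * 100
eta = (205.1 / 1324.4) * 100
ratio = 0.1549
eta = 15.4863


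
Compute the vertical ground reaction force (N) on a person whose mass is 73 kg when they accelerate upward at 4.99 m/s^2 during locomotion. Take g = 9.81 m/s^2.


GRF = m * (g + a)
GRF = 73 * (9.81 + 4.99)
GRF = 73 * 14.8000
GRF = 1080.4000


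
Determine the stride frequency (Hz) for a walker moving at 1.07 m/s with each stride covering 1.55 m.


f = v / stride_length
f = 1.07 / 1.55
f = 0.6903


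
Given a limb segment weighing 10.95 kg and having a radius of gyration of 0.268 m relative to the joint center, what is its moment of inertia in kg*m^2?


I = m * k^2
I = 10.95 * 0.268^2
k^2 = 0.0718
I = 0.7865


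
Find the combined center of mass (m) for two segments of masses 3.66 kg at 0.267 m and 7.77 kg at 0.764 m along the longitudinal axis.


COM = (m1*x1 + m2*x2) / (m1 + m2)
COM = (3.66*0.267 + 7.77*0.764) / (3.66 + 7.77)
Numerator = 6.9135
Denominator = 11.4300
COM = 0.6049


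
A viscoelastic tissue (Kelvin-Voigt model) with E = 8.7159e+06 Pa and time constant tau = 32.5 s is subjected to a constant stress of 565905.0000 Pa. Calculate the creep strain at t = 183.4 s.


epsilon(t) = (sigma/E) * (1 - exp(-t/tau))
sigma/E = 565905.0000 / 8.7159e+06 = 0.0649
exp(-t/tau) = exp(-183.4 / 32.5) = 0.0035
epsilon = 0.0649 * (1 - 0.0035)
epsilon = 0.0647


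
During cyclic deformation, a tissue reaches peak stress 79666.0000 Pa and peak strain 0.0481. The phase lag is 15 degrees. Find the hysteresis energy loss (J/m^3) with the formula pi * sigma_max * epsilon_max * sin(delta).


E_loss = pi * sigma_max * epsilon_max * sin(delta)
delta = 15 deg = 0.2618 rad
sin(delta) = 0.2588
E_loss = pi * 79666.0000 * 0.0481 * 0.2588
E_loss = 3115.7614


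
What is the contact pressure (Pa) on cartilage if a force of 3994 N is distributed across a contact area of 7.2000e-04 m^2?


P = F / A
P = 3994 / 7.2000e-04
P = 5.5472e+06


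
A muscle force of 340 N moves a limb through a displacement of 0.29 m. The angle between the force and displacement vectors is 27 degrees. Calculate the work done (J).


W = F * d * cos(theta)
theta = 27 deg = 0.4712 rad
cos(theta) = 0.8910
W = 340 * 0.29 * 0.8910
W = 87.8532


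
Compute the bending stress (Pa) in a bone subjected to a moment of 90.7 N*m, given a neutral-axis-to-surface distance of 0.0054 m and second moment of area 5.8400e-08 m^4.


sigma = M * c / I
sigma = 90.7 * 0.0054 / 5.8400e-08
M * c = 0.4898
sigma = 8.3866e+06


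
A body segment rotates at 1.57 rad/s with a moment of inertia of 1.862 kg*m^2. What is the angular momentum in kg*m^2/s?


L = I * omega
L = 1.862 * 1.57
L = 2.9233


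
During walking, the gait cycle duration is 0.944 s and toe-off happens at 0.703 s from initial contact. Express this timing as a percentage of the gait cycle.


pct = (event_time / cycle_time) * 100
pct = (0.703 / 0.944) * 100
ratio = 0.7447
pct = 74.4703


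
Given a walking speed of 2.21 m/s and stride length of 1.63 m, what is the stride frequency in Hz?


f = v / stride_length
f = 2.21 / 1.63
f = 1.3558


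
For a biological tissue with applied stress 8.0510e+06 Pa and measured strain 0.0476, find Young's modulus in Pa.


E = stress / strain
E = 8.0510e+06 / 0.0476
E = 1.6914e+08


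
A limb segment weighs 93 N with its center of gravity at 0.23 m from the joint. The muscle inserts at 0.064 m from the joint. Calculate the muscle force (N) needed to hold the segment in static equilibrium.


F_muscle = W * d_load / d_muscle
F_muscle = 93 * 0.23 / 0.064
Numerator = 21.3900
F_muscle = 334.2188


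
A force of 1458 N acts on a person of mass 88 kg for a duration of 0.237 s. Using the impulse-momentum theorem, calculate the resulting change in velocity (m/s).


J = F * dt = 1458 * 0.237 = 345.5460 N*s
delta_v = J / m
delta_v = 345.5460 / 88
delta_v = 3.9267


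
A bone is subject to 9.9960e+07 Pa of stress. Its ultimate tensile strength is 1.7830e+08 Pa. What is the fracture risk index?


FRI = applied / ultimate
FRI = 9.9960e+07 / 1.7830e+08
FRI = 0.5606


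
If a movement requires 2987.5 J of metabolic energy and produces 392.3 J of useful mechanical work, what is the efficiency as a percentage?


eta = (W_mech / E_meta) * 100
eta = (392.3 / 2987.5) * 100
ratio = 0.1313
eta = 13.1314


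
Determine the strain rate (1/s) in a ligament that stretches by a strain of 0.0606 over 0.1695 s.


strain_rate = delta_strain / delta_t
strain_rate = 0.0606 / 0.1695
strain_rate = 0.3575


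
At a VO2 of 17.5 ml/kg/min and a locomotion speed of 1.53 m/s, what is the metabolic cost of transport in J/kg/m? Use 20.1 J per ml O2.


Power per kg = VO2 * 20.1 / 60
Power per kg = 17.5 * 20.1 / 60 = 5.8625 W/kg
Cost = power_per_kg / speed
Cost = 5.8625 / 1.53
Cost = 3.8317


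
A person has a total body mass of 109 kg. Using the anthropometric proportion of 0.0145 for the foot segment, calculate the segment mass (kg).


m_segment = body_mass * fraction
m_segment = 109 * 0.0145
m_segment = 1.5805


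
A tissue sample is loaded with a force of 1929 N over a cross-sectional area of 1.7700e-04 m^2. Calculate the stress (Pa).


stress = F / A
stress = 1929 / 1.7700e-04
stress = 1.0898e+07


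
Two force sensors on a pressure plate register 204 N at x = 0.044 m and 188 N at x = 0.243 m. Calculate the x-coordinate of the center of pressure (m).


COP_x = (F1*x1 + F2*x2) / (F1 + F2)
COP_x = (204*0.044 + 188*0.243) / (204 + 188)
Numerator = 54.6600
Denominator = 392
COP_x = 0.1394


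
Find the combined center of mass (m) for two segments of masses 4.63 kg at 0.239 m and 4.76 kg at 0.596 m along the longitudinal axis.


COM = (m1*x1 + m2*x2) / (m1 + m2)
COM = (4.63*0.239 + 4.76*0.596) / (4.63 + 4.76)
Numerator = 3.9435
Denominator = 9.3900
COM = 0.4200


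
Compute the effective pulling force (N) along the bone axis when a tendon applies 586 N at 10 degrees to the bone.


F_eff = F_tendon * cos(theta)
theta = 10 deg = 0.1745 rad
cos(theta) = 0.9848
F_eff = 586 * 0.9848
F_eff = 577.0973


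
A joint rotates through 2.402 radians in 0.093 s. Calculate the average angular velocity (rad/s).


omega = delta_theta / delta_t
omega = 2.402 / 0.093
omega = 25.8280


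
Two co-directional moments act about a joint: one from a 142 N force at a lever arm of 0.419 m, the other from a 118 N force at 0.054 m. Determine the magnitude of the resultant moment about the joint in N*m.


M = F1 * d1 + F2 * d2
M = 142 * 0.419 + 118 * 0.054
M = 59.4980 + 6.3720
M = 65.8700


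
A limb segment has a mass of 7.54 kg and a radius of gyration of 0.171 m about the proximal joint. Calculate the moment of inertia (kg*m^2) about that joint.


I = m * k^2
I = 7.54 * 0.171^2
k^2 = 0.0292
I = 0.2205


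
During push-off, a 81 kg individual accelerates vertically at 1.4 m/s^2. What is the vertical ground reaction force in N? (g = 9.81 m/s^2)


GRF = m * (g + a)
GRF = 81 * (9.81 + 1.4)
GRF = 81 * 11.2100
GRF = 908.0100


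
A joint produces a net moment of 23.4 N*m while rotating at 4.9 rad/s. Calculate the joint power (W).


P = M * omega
P = 23.4 * 4.9
P = 114.6600


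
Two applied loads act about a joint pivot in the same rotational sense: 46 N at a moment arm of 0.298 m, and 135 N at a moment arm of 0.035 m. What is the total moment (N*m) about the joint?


M = F1 * d1 + F2 * d2
M = 46 * 0.298 + 135 * 0.035
M = 13.7080 + 4.7250
M = 18.4330


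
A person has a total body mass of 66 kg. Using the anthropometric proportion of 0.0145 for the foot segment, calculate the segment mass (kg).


m_segment = body_mass * fraction
m_segment = 66 * 0.0145
m_segment = 0.9570


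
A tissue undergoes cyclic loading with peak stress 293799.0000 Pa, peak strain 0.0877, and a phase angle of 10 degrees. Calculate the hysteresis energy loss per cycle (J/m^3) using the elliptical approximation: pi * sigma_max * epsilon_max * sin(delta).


E_loss = pi * sigma_max * epsilon_max * sin(delta)
delta = 10 deg = 0.1745 rad
sin(delta) = 0.1736
E_loss = pi * 293799.0000 * 0.0877 * 0.1736
E_loss = 14056.2674


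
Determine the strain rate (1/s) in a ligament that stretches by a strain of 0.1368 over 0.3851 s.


strain_rate = delta_strain / delta_t
strain_rate = 0.1368 / 0.3851
strain_rate = 0.3552


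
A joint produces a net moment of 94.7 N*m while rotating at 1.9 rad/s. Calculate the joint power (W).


P = M * omega
P = 94.7 * 1.9
P = 179.9300


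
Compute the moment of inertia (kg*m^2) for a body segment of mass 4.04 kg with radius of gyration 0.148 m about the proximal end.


I = m * k^2
I = 4.04 * 0.148^2
k^2 = 0.0219
I = 0.0885


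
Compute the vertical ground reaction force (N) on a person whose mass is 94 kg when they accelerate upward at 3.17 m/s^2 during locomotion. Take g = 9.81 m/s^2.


GRF = m * (g + a)
GRF = 94 * (9.81 + 3.17)
GRF = 94 * 12.9800
GRF = 1220.1200


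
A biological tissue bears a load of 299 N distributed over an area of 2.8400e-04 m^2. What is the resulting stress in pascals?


stress = F / A
stress = 299 / 2.8400e-04
stress = 1.0528e+06


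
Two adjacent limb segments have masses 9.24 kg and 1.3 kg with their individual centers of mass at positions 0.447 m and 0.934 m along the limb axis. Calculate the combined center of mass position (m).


COM = (m1*x1 + m2*x2) / (m1 + m2)
COM = (9.24*0.447 + 1.3*0.934) / (9.24 + 1.3)
Numerator = 5.3445
Denominator = 10.5400
COM = 0.5071


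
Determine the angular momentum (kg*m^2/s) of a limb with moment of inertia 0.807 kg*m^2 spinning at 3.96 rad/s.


L = I * omega
L = 0.807 * 3.96
L = 3.1957


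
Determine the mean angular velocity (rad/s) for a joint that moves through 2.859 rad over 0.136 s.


omega = delta_theta / delta_t
omega = 2.859 / 0.136
omega = 21.0221


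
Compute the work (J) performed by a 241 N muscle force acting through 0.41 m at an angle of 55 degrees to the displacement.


W = F * d * cos(theta)
theta = 55 deg = 0.9599 rad
cos(theta) = 0.5736
W = 241 * 0.41 * 0.5736
W = 56.6751


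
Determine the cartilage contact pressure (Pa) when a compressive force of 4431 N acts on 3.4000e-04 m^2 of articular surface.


P = F / A
P = 4431 / 3.4000e-04
P = 1.3032e+07


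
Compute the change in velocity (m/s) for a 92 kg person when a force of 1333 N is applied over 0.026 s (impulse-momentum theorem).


J = F * dt = 1333 * 0.026 = 34.6580 N*s
delta_v = J / m
delta_v = 34.6580 / 92
delta_v = 0.3767


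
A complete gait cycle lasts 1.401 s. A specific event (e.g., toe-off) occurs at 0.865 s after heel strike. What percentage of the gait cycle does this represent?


pct = (event_time / cycle_time) * 100
pct = (0.865 / 1.401) * 100
ratio = 0.6174
pct = 61.7416


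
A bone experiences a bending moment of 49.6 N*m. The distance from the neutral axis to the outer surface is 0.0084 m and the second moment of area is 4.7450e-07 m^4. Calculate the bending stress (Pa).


sigma = M * c / I
sigma = 49.6 * 0.0084 / 4.7450e-07
M * c = 0.4166
sigma = 878061.1170


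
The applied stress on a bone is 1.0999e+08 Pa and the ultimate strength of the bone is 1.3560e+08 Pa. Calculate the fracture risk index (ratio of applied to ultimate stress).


FRI = applied / ultimate
FRI = 1.0999e+08 / 1.3560e+08
FRI = 0.8111


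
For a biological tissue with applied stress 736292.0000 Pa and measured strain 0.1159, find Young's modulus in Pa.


E = stress / strain
E = 736292.0000 / 0.1159
E = 6.3528e+06


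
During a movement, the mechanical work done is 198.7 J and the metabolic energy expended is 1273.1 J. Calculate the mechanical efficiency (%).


eta = (W_mech / E_meta) * 100
eta = (198.7 / 1273.1) * 100
ratio = 0.1561
eta = 15.6076


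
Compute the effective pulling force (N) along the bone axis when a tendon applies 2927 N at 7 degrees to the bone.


F_eff = F_tendon * cos(theta)
theta = 7 deg = 0.1222 rad
cos(theta) = 0.9925
F_eff = 2927 * 0.9925
F_eff = 2905.1826


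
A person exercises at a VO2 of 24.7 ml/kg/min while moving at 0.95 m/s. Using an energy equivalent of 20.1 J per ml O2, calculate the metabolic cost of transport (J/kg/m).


Power per kg = VO2 * 20.1 / 60
Power per kg = 24.7 * 20.1 / 60 = 8.2745 W/kg
Cost = power_per_kg / speed
Cost = 8.2745 / 0.95
Cost = 8.7100


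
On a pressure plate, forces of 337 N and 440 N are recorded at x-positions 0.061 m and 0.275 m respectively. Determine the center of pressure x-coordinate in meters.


COP_x = (F1*x1 + F2*x2) / (F1 + F2)
COP_x = (337*0.061 + 440*0.275) / (337 + 440)
Numerator = 141.5570
Denominator = 777
COP_x = 0.1822


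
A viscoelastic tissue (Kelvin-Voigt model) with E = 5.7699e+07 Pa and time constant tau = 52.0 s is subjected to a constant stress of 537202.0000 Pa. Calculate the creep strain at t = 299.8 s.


epsilon(t) = (sigma/E) * (1 - exp(-t/tau))
sigma/E = 537202.0000 / 5.7699e+07 = 0.0093
exp(-t/tau) = exp(-299.8 / 52.0) = 0.0031
epsilon = 0.0093 * (1 - 0.0031)
epsilon = 0.0093


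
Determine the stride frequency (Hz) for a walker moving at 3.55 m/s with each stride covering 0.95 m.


f = v / stride_length
f = 3.55 / 0.95
f = 3.7368


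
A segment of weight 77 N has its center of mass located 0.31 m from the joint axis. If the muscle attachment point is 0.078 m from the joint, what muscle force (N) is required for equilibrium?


F_muscle = W * d_load / d_muscle
F_muscle = 77 * 0.31 / 0.078
Numerator = 23.8700
F_muscle = 306.0256


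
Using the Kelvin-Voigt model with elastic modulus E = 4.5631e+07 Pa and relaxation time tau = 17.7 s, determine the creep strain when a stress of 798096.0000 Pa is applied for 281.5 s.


epsilon(t) = (sigma/E) * (1 - exp(-t/tau))
sigma/E = 798096.0000 / 4.5631e+07 = 0.0175
exp(-t/tau) = exp(-281.5 / 17.7) = 1.2388e-07
epsilon = 0.0175 * (1 - 1.2388e-07)
epsilon = 0.0175


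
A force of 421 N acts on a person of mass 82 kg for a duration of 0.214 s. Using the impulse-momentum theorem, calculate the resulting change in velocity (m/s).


J = F * dt = 421 * 0.214 = 90.0940 N*s
delta_v = J / m
delta_v = 90.0940 / 82
delta_v = 1.0987


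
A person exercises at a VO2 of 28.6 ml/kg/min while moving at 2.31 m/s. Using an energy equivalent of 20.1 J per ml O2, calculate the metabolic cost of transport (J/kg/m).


Power per kg = VO2 * 20.1 / 60
Power per kg = 28.6 * 20.1 / 60 = 9.5810 W/kg
Cost = power_per_kg / speed
Cost = 9.5810 / 2.31
Cost = 4.1476


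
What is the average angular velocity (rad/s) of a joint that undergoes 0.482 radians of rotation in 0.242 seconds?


omega = delta_theta / delta_t
omega = 0.482 / 0.242
omega = 1.9917


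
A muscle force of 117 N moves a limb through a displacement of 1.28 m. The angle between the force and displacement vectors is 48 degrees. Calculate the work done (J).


W = F * d * cos(theta)
theta = 48 deg = 0.8378 rad
cos(theta) = 0.6691
W = 117 * 1.28 * 0.6691
W = 100.2090


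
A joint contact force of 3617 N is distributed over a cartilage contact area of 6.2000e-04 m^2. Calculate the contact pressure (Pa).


P = F / A
P = 3617 / 6.2000e-04
P = 5.8339e+06


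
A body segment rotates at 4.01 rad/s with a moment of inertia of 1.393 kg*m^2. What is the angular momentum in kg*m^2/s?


L = I * omega
L = 1.393 * 4.01
L = 5.5859


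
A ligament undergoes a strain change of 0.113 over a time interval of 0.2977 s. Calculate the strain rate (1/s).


strain_rate = delta_strain / delta_t
strain_rate = 0.113 / 0.2977
strain_rate = 0.3796


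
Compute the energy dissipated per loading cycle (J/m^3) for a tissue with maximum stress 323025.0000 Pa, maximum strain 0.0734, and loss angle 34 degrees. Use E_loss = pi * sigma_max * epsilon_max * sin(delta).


E_loss = pi * sigma_max * epsilon_max * sin(delta)
delta = 34 deg = 0.5934 rad
sin(delta) = 0.5592
E_loss = pi * 323025.0000 * 0.0734 * 0.5592
E_loss = 41652.7538


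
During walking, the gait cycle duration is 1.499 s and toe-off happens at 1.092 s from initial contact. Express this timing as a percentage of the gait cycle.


pct = (event_time / cycle_time) * 100
pct = (1.092 / 1.499) * 100
ratio = 0.7285
pct = 72.8486


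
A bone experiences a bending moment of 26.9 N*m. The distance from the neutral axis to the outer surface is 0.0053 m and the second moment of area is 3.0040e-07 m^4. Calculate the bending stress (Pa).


sigma = M * c / I
sigma = 26.9 * 0.0053 / 3.0040e-07
M * c = 0.1426
sigma = 474600.5326


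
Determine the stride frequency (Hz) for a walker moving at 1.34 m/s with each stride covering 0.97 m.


f = v / stride_length
f = 1.34 / 0.97
f = 1.3814


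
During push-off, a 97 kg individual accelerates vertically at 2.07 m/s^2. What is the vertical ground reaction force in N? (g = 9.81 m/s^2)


GRF = m * (g + a)
GRF = 97 * (9.81 + 2.07)
GRF = 97 * 11.8800
GRF = 1152.3600


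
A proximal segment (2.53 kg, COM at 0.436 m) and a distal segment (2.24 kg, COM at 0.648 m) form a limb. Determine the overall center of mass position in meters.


COM = (m1*x1 + m2*x2) / (m1 + m2)
COM = (2.53*0.436 + 2.24*0.648) / (2.53 + 2.24)
Numerator = 2.5546
Denominator = 4.7700
COM = 0.5356


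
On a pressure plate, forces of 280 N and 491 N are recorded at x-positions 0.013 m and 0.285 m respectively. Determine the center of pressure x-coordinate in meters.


COP_x = (F1*x1 + F2*x2) / (F1 + F2)
COP_x = (280*0.013 + 491*0.285) / (280 + 491)
Numerator = 143.5750
Denominator = 771
COP_x = 0.1862


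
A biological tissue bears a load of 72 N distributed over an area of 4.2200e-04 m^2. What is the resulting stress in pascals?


stress = F / A
stress = 72 / 4.2200e-04
stress = 170616.1137


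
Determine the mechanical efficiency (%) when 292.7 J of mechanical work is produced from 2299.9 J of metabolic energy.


eta = (W_mech / E_meta) * 100
eta = (292.7 / 2299.9) * 100
ratio = 0.1273
eta = 12.7266


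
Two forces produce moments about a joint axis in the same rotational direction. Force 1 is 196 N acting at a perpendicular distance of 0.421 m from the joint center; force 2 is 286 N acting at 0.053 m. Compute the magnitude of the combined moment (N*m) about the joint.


M = F1 * d1 + F2 * d2
M = 196 * 0.421 + 286 * 0.053
M = 82.5160 + 15.1580
M = 97.6740


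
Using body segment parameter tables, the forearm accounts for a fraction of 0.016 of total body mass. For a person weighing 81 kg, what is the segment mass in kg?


m_segment = body_mass * fraction
m_segment = 81 * 0.016
m_segment = 1.2960


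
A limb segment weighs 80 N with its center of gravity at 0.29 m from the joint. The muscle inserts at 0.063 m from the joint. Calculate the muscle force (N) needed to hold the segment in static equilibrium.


F_muscle = W * d_load / d_muscle
F_muscle = 80 * 0.29 / 0.063
Numerator = 23.2000
F_muscle = 368.2540


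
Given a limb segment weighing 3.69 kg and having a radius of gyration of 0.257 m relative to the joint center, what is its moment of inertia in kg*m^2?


I = m * k^2
I = 3.69 * 0.257^2
k^2 = 0.0660
I = 0.2437


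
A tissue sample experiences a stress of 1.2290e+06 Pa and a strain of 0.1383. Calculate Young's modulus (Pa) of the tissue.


E = stress / strain
E = 1.2290e+06 / 0.1383
E = 8.8865e+06


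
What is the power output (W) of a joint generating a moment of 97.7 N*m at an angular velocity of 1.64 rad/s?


P = M * omega
P = 97.7 * 1.64
P = 160.2280


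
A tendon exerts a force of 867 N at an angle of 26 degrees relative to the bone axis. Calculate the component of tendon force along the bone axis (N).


F_eff = F_tendon * cos(theta)
theta = 26 deg = 0.4538 rad
cos(theta) = 0.8988
F_eff = 867 * 0.8988
F_eff = 779.2544


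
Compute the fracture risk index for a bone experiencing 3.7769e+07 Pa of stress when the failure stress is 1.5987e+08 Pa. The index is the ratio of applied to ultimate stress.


FRI = applied / ultimate
FRI = 3.7769e+07 / 1.5987e+08
FRI = 0.2362


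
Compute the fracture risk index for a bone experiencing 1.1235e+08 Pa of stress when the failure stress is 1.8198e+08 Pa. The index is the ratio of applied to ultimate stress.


FRI = applied / ultimate
FRI = 1.1235e+08 / 1.8198e+08
FRI = 0.6174


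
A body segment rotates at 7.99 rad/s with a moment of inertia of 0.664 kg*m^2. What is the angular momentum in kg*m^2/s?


L = I * omega
L = 0.664 * 7.99
L = 5.3054


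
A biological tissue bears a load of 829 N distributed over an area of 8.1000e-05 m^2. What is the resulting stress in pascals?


stress = F / A
stress = 829 / 8.1000e-05
stress = 1.0235e+07


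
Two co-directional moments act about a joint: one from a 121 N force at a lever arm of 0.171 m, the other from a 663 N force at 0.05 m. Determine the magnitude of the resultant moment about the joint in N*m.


M = F1 * d1 + F2 * d2
M = 121 * 0.171 + 663 * 0.05
M = 20.6910 + 33.1500
M = 53.8410


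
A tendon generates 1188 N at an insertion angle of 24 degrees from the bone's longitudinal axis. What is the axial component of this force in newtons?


F_eff = F_tendon * cos(theta)
theta = 24 deg = 0.4189 rad
cos(theta) = 0.9135
F_eff = 1188 * 0.9135
F_eff = 1085.2920


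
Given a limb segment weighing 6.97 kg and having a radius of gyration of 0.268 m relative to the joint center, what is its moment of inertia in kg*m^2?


I = m * k^2
I = 6.97 * 0.268^2
k^2 = 0.0718
I = 0.5006


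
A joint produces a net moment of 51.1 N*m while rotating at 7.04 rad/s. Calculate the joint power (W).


P = M * omega
P = 51.1 * 7.04
P = 359.7440


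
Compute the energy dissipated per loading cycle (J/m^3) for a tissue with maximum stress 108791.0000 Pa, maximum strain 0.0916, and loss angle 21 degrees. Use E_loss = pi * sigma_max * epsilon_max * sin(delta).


E_loss = pi * sigma_max * epsilon_max * sin(delta)
delta = 21 deg = 0.3665 rad
sin(delta) = 0.3584
E_loss = pi * 108791.0000 * 0.0916 * 0.3584
E_loss = 11219.3443


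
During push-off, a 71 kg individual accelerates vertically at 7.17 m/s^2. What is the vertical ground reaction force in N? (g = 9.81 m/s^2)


GRF = m * (g + a)
GRF = 71 * (9.81 + 7.17)
GRF = 71 * 16.9800
GRF = 1205.5800


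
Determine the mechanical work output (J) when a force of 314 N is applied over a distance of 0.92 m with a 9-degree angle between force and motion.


W = F * d * cos(theta)
theta = 9 deg = 0.1571 rad
cos(theta) = 0.9877
W = 314 * 0.92 * 0.9877
W = 285.3234


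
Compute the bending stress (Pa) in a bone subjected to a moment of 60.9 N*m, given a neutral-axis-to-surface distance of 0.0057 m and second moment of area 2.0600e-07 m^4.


sigma = M * c / I
sigma = 60.9 * 0.0057 / 2.0600e-07
M * c = 0.3471
sigma = 1.6851e+06


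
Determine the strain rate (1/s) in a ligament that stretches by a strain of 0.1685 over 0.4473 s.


strain_rate = delta_strain / delta_t
strain_rate = 0.1685 / 0.4473
strain_rate = 0.3767


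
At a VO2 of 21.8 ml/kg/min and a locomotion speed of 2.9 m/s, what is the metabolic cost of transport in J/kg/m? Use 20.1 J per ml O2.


Power per kg = VO2 * 20.1 / 60
Power per kg = 21.8 * 20.1 / 60 = 7.3030 W/kg
Cost = power_per_kg / speed
Cost = 7.3030 / 2.9
Cost = 2.5183


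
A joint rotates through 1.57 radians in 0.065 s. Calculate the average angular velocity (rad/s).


omega = delta_theta / delta_t
omega = 1.57 / 0.065
omega = 24.1538


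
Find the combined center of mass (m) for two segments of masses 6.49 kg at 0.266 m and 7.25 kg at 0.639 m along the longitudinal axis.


COM = (m1*x1 + m2*x2) / (m1 + m2)
COM = (6.49*0.266 + 7.25*0.639) / (6.49 + 7.25)
Numerator = 6.3591
Denominator = 13.7400
COM = 0.4628


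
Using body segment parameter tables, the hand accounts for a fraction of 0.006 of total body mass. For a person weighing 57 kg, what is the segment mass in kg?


m_segment = body_mass * fraction
m_segment = 57 * 0.006
m_segment = 0.3420


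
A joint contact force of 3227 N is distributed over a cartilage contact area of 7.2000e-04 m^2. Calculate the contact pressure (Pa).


P = F / A
P = 3227 / 7.2000e-04
P = 4.4819e+06


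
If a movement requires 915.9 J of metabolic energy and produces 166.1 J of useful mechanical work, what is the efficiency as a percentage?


eta = (W_mech / E_meta) * 100
eta = (166.1 / 915.9) * 100
ratio = 0.1814
eta = 18.1352


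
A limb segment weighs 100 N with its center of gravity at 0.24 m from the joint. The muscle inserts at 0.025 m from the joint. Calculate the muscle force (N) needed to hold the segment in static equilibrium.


F_muscle = W * d_load / d_muscle
F_muscle = 100 * 0.24 / 0.025
Numerator = 24.0000
F_muscle = 960.0000


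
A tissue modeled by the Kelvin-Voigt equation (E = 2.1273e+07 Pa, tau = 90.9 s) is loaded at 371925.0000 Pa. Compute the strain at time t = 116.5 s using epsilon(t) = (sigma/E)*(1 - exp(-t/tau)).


epsilon(t) = (sigma/E) * (1 - exp(-t/tau))
sigma/E = 371925.0000 / 2.1273e+07 = 0.0175
exp(-t/tau) = exp(-116.5 / 90.9) = 0.2776
epsilon = 0.0175 * (1 - 0.2776)
epsilon = 0.0126


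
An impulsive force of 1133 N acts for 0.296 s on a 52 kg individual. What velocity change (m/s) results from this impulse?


J = F * dt = 1133 * 0.296 = 335.3680 N*s
delta_v = J / m
delta_v = 335.3680 / 52
delta_v = 6.4494


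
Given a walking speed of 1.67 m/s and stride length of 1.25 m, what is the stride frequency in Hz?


f = v / stride_length
f = 1.67 / 1.25
f = 1.3360


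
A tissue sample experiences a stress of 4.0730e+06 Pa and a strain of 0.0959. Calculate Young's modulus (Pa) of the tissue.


E = stress / strain
E = 4.0730e+06 / 0.0959
E = 4.2471e+07


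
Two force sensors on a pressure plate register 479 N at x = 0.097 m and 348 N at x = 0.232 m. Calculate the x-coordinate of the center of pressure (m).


COP_x = (F1*x1 + F2*x2) / (F1 + F2)
COP_x = (479*0.097 + 348*0.232) / (479 + 348)
Numerator = 127.1990
Denominator = 827
COP_x = 0.1538


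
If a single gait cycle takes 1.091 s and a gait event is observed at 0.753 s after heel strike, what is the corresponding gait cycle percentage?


pct = (event_time / cycle_time) * 100
pct = (0.753 / 1.091) * 100
ratio = 0.6902
pct = 69.0192


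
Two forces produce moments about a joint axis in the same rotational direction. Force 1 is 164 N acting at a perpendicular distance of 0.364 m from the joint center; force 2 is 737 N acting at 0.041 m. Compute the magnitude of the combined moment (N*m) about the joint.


M = F1 * d1 + F2 * d2
M = 164 * 0.364 + 737 * 0.041
M = 59.6960 + 30.2170
M = 89.9130


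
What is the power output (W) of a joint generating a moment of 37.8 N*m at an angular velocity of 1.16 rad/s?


P = M * omega
P = 37.8 * 1.16
P = 43.8480


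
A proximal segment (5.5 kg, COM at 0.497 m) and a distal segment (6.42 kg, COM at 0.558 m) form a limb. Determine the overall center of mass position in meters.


COM = (m1*x1 + m2*x2) / (m1 + m2)
COM = (5.5*0.497 + 6.42*0.558) / (5.5 + 6.42)
Numerator = 6.3159
Denominator = 11.9200
COM = 0.5299


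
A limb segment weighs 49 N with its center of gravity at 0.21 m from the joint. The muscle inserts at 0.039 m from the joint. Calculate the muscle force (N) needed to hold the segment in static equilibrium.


F_muscle = W * d_load / d_muscle
F_muscle = 49 * 0.21 / 0.039
Numerator = 10.2900
F_muscle = 263.8462


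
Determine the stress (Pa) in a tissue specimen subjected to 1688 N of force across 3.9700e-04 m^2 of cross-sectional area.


stress = F / A
stress = 1688 / 3.9700e-04
stress = 4.2519e+06


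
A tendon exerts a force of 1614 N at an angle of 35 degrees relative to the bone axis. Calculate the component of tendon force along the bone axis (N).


F_eff = F_tendon * cos(theta)
theta = 35 deg = 0.6109 rad
cos(theta) = 0.8192
F_eff = 1614 * 0.8192
F_eff = 1322.1114


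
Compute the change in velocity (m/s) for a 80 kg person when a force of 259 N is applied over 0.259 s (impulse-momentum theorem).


J = F * dt = 259 * 0.259 = 67.0810 N*s
delta_v = J / m
delta_v = 67.0810 / 80
delta_v = 0.8385


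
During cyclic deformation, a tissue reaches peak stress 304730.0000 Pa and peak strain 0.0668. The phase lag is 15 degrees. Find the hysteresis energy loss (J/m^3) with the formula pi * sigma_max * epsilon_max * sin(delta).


E_loss = pi * sigma_max * epsilon_max * sin(delta)
delta = 15 deg = 0.2618 rad
sin(delta) = 0.2588
E_loss = pi * 304730.0000 * 0.0668 * 0.2588
E_loss = 16551.5160


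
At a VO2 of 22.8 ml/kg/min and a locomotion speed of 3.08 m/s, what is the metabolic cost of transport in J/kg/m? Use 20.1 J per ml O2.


Power per kg = VO2 * 20.1 / 60
Power per kg = 22.8 * 20.1 / 60 = 7.6380 W/kg
Cost = power_per_kg / speed
Cost = 7.6380 / 3.08
Cost = 2.4799


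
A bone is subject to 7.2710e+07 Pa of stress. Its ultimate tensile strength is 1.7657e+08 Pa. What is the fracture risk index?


FRI = applied / ultimate
FRI = 7.2710e+07 / 1.7657e+08
FRI = 0.4118


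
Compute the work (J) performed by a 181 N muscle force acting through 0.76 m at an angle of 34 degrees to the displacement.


W = F * d * cos(theta)
theta = 34 deg = 0.5934 rad
cos(theta) = 0.8290
W = 181 * 0.76 * 0.8290
W = 114.0424


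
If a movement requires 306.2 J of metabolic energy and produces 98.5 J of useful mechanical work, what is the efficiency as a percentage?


eta = (W_mech / E_meta) * 100
eta = (98.5 / 306.2) * 100
ratio = 0.3217
eta = 32.1685


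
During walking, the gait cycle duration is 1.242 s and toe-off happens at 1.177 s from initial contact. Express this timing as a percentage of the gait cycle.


pct = (event_time / cycle_time) * 100
pct = (1.177 / 1.242) * 100
ratio = 0.9477
pct = 94.7665


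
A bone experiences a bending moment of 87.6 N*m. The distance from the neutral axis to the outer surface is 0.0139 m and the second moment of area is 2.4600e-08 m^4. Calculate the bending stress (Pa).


sigma = M * c / I
sigma = 87.6 * 0.0139 / 2.4600e-08
M * c = 1.2176
sigma = 4.9498e+07


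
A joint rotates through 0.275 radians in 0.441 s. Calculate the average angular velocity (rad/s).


omega = delta_theta / delta_t
omega = 0.275 / 0.441
omega = 0.6236


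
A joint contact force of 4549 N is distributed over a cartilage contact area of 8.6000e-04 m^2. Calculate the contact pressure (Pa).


P = F / A
P = 4549 / 8.6000e-04
P = 5.2895e+06


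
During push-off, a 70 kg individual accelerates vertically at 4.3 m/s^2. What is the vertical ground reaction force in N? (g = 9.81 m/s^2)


GRF = m * (g + a)
GRF = 70 * (9.81 + 4.3)
GRF = 70 * 14.1100
GRF = 987.7000


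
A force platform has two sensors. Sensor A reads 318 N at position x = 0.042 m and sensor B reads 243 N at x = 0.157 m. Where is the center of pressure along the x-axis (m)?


COP_x = (F1*x1 + F2*x2) / (F1 + F2)
COP_x = (318*0.042 + 243*0.157) / (318 + 243)
Numerator = 51.5070
Denominator = 561
COP_x = 0.0918


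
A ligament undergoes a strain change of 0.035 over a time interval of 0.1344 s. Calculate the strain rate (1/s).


strain_rate = delta_strain / delta_t
strain_rate = 0.035 / 0.1344
strain_rate = 0.2604


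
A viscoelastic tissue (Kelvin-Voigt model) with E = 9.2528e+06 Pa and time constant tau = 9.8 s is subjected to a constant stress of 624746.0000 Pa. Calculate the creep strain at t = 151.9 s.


epsilon(t) = (sigma/E) * (1 - exp(-t/tau))
sigma/E = 624746.0000 / 9.2528e+06 = 0.0675
exp(-t/tau) = exp(-151.9 / 9.8) = 1.8554e-07
epsilon = 0.0675 * (1 - 1.8554e-07)
epsilon = 0.0675


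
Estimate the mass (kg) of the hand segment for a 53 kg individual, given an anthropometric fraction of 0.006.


m_segment = body_mass * fraction
m_segment = 53 * 0.006
m_segment = 0.3180


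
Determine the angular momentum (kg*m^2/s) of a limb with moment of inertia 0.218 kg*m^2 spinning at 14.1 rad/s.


L = I * omega
L = 0.218 * 14.1
L = 3.0738


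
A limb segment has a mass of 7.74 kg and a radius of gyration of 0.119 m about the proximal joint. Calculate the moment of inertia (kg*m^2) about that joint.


I = m * k^2
I = 7.74 * 0.119^2
k^2 = 0.0142
I = 0.1096


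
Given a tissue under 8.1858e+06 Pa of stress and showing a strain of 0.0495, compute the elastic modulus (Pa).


E = stress / strain
E = 8.1858e+06 / 0.0495
E = 1.6537e+08


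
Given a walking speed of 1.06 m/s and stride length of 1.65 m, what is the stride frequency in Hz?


f = v / stride_length
f = 1.06 / 1.65
f = 0.6424


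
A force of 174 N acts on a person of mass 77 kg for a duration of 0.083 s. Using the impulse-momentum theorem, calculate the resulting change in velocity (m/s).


J = F * dt = 174 * 0.083 = 14.4420 N*s
delta_v = J / m
delta_v = 14.4420 / 77
delta_v = 0.1876


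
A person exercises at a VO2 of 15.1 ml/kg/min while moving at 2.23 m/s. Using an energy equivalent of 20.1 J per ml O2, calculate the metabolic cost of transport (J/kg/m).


Power per kg = VO2 * 20.1 / 60
Power per kg = 15.1 * 20.1 / 60 = 5.0585 W/kg
Cost = power_per_kg / speed
Cost = 5.0585 / 2.23
Cost = 2.2684


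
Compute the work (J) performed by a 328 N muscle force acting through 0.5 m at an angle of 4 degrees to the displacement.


W = F * d * cos(theta)
theta = 4 deg = 0.0698 rad
cos(theta) = 0.9976
W = 328 * 0.5 * 0.9976
W = 163.6005


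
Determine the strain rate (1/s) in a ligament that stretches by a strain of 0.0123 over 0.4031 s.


strain_rate = delta_strain / delta_t
strain_rate = 0.0123 / 0.4031
strain_rate = 0.0305


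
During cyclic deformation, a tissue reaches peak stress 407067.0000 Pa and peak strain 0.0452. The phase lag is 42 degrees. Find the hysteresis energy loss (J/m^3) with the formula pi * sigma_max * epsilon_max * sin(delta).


E_loss = pi * sigma_max * epsilon_max * sin(delta)
delta = 42 deg = 0.7330 rad
sin(delta) = 0.6691
E_loss = pi * 407067.0000 * 0.0452 * 0.6691
E_loss = 38678.0971


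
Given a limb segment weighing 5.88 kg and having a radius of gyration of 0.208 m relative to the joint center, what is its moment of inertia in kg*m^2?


I = m * k^2
I = 5.88 * 0.208^2
k^2 = 0.0433
I = 0.2544


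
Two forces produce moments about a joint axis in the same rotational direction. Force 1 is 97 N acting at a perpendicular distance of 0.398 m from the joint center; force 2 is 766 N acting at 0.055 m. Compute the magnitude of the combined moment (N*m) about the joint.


M = F1 * d1 + F2 * d2
M = 97 * 0.398 + 766 * 0.055
M = 38.6060 + 42.1300
M = 80.7360


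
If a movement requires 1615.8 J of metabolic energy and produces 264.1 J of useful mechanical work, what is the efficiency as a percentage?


eta = (W_mech / E_meta) * 100
eta = (264.1 / 1615.8) * 100
ratio = 0.1634
eta = 16.3448


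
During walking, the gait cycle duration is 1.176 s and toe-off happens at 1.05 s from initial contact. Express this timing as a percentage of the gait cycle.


pct = (event_time / cycle_time) * 100
pct = (1.05 / 1.176) * 100
ratio = 0.8929
pct = 89.2857


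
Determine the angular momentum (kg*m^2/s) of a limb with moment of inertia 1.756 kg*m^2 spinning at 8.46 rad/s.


L = I * omega
L = 1.756 * 8.46
L = 14.8558


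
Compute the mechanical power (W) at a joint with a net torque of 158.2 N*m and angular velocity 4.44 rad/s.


P = M * omega
P = 158.2 * 4.44
P = 702.4080


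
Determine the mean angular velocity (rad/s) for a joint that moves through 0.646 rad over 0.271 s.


omega = delta_theta / delta_t
omega = 0.646 / 0.271
omega = 2.3838


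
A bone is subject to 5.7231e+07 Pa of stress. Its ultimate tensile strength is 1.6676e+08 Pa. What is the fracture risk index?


FRI = applied / ultimate
FRI = 5.7231e+07 / 1.6676e+08
FRI = 0.3432


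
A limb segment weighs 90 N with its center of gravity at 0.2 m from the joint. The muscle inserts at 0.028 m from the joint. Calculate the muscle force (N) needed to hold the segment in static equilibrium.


F_muscle = W * d_load / d_muscle
F_muscle = 90 * 0.2 / 0.028
Numerator = 18.0000
F_muscle = 642.8571


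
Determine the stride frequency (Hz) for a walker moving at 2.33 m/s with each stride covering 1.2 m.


f = v / stride_length
f = 2.33 / 1.2
f = 1.9417


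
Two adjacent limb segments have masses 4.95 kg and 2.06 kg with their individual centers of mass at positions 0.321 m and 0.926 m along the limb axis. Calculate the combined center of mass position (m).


COM = (m1*x1 + m2*x2) / (m1 + m2)
COM = (4.95*0.321 + 2.06*0.926) / (4.95 + 2.06)
Numerator = 3.4965
Denominator = 7.0100
COM = 0.4988


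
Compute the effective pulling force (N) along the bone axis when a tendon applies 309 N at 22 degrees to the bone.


F_eff = F_tendon * cos(theta)
theta = 22 deg = 0.3840 rad
cos(theta) = 0.9272
F_eff = 309 * 0.9272
F_eff = 286.4998
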